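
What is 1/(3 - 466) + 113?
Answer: 52318/463 ≈ 113.00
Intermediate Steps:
1/(3 - 466) + 113 = 1/(-463) + 113 = -1/463 + 113 = 52318/463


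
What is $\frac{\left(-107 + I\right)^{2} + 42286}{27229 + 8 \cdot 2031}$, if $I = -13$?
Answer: $\frac{8098}{6211} \approx 1.3038$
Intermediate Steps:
$\frac{\left(-107 + I\right)^{2} + 42286}{27229 + 8 \cdot 2031} = \frac{\left(-107 - 13\right)^{2} + 42286}{27229 + 8 \cdot 2031} = \frac{\left(-120\right)^{2} + 42286}{27229 + 16248} = \frac{14400 + 42286}{43477} = 56686 \cdot \frac{1}{43477} = \frac{8098}{6211}$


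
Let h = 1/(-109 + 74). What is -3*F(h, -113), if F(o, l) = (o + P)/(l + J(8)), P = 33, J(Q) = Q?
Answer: 1154/1225 ≈ 0.94204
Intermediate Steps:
h = -1/35 (h = 1/(-35) = -1/35 ≈ -0.028571)
F(o, l) = (33 + o)/(8 + l) (F(o, l) = (o + 33)/(l + 8) = (33 + o)/(8 + l))
-3*F(h, -113) = -3*(33 - 1/35)/(8 - 113) = -3*1154/((-105)*35) = -(-1)*1154/(35*35) = -3*(-1154/3675) = 1154/1225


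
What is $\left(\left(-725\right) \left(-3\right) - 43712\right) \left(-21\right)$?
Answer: $872277$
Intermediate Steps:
$\left(\left(-725\right) \left(-3\right) - 43712\right) \left(-21\right) = \left(2175 - 43712\right) \left(-21\right) = \left(-41537\right) \left(-21\right) = 872277$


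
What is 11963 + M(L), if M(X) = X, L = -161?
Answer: 11802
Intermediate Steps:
11963 + M(L) = 11963 - 161 = 11802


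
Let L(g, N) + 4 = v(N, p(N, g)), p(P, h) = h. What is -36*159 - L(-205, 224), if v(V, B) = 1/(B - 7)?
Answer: -1212639/212 ≈ -5720.0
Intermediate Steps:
v(V, B) = 1/(-7 + B)
L(g, N) = -4 + 1/(-7 + g)
-36*159 - L(-205, 224) = -36*159 - (29 - 4*(-205))/(-7 - 205) = -5724 - (29 + 820)/(-212) = -5724 - (-1)*849/212 = -5724 - 1*(-849/212) = -5724 + 849/212 = -1212639/212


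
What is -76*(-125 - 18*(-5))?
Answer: 2660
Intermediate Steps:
-76*(-125 - 18*(-5)) = -76*(-125 + 90) = -76*(-35) = 2660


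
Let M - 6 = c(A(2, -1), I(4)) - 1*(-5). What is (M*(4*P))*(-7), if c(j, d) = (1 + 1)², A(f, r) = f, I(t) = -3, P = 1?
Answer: -420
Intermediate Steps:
c(j, d) = 4 (c(j, d) = 2² = 4)
M = 15 (M = 6 + (4 - 1*(-5)) = 6 + (4 + 5) = 6 + 9 = 15)
(M*(4*P))*(-7) = (15*(4*1))*(-7) = (15*4)*(-7) = 60*(-7) = -420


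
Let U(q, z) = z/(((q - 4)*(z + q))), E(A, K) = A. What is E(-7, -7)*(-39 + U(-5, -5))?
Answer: 4921/18 ≈ 273.39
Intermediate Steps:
U(q, z) = z/((-4 + q)*(q + z)) (U(q, z) = z/(((-4 + q)*(q + z))) = z*(1/((-4 + q)*(q + z))) = z/((-4 + q)*(q + z)))
E(-7, -7)*(-39 + U(-5, -5)) = -7*(-39 - 5/((-5)² - 4*(-5) - 4*(-5) - 5*(-5))) = -7*(-39 - 5/(25 + 20 + 20 + 25)) = -7*(-39 - 5/90) = -7*(-39 - 5*1/90) = -7*(-39 - 1/18) = -7*(-703/18) = 4921/18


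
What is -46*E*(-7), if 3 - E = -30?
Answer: 10626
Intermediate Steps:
E = 33 (E = 3 - 1*(-30) = 3 + 30 = 33)
-46*E*(-7) = -46*33*(-7) = -1518*(-7) = 10626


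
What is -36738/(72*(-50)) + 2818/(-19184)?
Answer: 1205967/119900 ≈ 10.058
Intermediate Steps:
-36738/(72*(-50)) + 2818/(-19184) = -36738/(-3600) + 2818*(-1/19184) = -36738*(-1/3600) - 1409/9592 = 2041/200 - 1409/9592 = 1205967/119900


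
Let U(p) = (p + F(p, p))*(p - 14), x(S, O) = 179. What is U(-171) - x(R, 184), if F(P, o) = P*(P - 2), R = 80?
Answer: -5441399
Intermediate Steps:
F(P, o) = P*(-2 + P)
U(p) = (-14 + p)*(p + p*(-2 + p)) (U(p) = (p + p*(-2 + p))*(p - 14) = (p + p*(-2 + p))*(-14 + p) = (-14 + p)*(p + p*(-2 + p)))
U(-171) - x(R, 184) = -171*(14 + (-171)² - 15*(-171)) - 1*179 = -171*(14 + 29241 + 2565) - 179 = -171*31820 - 179 = -5441220 - 179 = -5441399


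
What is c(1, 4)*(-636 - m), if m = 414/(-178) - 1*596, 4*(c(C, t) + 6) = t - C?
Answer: 70413/356 ≈ 197.79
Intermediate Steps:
c(C, t) = -6 - C/4 + t/4 (c(C, t) = -6 + (t - C)/4 = -6 + (-C/4 + t/4) = -6 - C/4 + t/4)
m = -53251/89 (m = 414*(-1/178) - 596 = -207/89 - 596 = -53251/89 ≈ -598.33)
c(1, 4)*(-636 - m) = (-6 - ¼*1 + (¼)*4)*(-636 - 1*(-53251/89)) = (-6 - ¼ + 1)*(-636 + 53251/89) = -21/4*(-3353/89) = 70413/356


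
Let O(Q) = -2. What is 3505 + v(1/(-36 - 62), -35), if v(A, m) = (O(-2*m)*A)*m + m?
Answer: 24285/7 ≈ 3469.3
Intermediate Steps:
v(A, m) = m - 2*A*m (v(A, m) = (-2*A)*m + m = -2*A*m + m = m - 2*A*m)
3505 + v(1/(-36 - 62), -35) = 3505 - 35*(1 - 2/(-36 - 62)) = 3505 - 35*(1 - 2/(-98)) = 3505 - 35*(1 - 2*(-1/98)) = 3505 - 35*(1 + 1/49) = 3505 - 35*50/49 = 3505 - 250/7 = 24285/7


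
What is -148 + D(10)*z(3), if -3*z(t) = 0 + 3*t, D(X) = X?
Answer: -178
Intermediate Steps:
z(t) = -t (z(t) = -(0 + 3*t)/3 = -t)
-148 + D(10)*z(3) = -148 + 10*(-1*3) = -148 + 10*(-3) = -148 - 30 = -178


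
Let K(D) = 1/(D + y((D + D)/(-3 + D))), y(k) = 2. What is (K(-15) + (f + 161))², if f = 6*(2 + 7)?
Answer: 7806436/169 ≈ 46192.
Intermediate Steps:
f = 54 (f = 6*9 = 54)
K(D) = 1/(2 + D) (K(D) = 1/(D + 2) = 1/(2 + D))
(K(-15) + (f + 161))² = (1/(2 - 15) + (54 + 161))² = (1/(-13) + 215)² = (-1/13 + 215)² = (2794/13)² = 7806436/169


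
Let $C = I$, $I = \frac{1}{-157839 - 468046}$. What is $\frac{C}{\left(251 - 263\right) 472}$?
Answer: $\frac{1}{3545012640} \approx 2.8209 \cdot 10^{-10}$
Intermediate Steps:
$I = - \frac{1}{625885}$ ($I = \frac{1}{-625885} = - \frac{1}{625885} \approx -1.5977 \cdot 10^{-6}$)
$C = - \frac{1}{625885} \approx -1.5977 \cdot 10^{-6}$
$\frac{C}{\left(251 - 263\right) 472} = - \frac{1}{625885 \left(251 - 263\right) 472} = - \frac{1}{625885 \left(\left(-12\right) 472\right)} = - \frac{1}{625885 \left(-5664\right)} = \left(- \frac{1}{625885}\right) \left(- \frac{1}{5664}\right) = \frac{1}{3545012640}$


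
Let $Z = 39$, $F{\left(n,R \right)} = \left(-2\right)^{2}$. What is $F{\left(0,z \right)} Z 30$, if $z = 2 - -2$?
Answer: $4680$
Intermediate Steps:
$z = 4$ ($z = 2 + 2 = 4$)
$F{\left(n,R \right)} = 4$
$F{\left(0,z \right)} Z 30 = 4 \cdot 39 \cdot 30 = 156 \cdot 30 = 4680$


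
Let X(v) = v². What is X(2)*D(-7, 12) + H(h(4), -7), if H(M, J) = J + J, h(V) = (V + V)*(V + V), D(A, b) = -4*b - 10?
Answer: -246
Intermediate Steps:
D(A, b) = -10 - 4*b
h(V) = 4*V² (h(V) = (2*V)*(2*V) = 4*V²)
H(M, J) = 2*J
X(2)*D(-7, 12) + H(h(4), -7) = 2²*(-10 - 4*12) + 2*(-7) = 4*(-10 - 48) - 14 = 4*(-58) - 14 = -232 - 14 = -246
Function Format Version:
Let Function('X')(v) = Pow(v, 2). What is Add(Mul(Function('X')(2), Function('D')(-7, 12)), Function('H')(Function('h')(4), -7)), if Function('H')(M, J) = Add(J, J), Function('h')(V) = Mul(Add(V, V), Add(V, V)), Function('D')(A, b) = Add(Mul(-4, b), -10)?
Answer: -246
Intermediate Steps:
Function('D')(A, b) = Add(-10, Mul(-4, b))
Function('h')(V) = Mul(4, Pow(V, 2)) (Function('h')(V) = Mul(Mul(2, V), Mul(2, V)) = Mul(4, Pow(V, 2)))
Function('H')(M, J) = Mul(2, J)
Add(Mul(Function('X')(2), Function('D')(-7, 12)), Function('H')(Function('h')(4), -7)) = Add(Mul(Pow(2, 2), Add(-10, Mul(-4, 12))), Mul(2, -7)) = Add(Mul(4, Add(-10, -48)), -14) = Add(Mul(4, -58), -14) = Add(-232, -14) = -246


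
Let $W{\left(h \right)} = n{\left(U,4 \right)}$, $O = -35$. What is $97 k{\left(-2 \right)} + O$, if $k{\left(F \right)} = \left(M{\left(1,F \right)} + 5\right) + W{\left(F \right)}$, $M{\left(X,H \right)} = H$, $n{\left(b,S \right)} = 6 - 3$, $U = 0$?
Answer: $547$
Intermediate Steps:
$n{\left(b,S \right)} = 3$
$W{\left(h \right)} = 3$
$k{\left(F \right)} = 8 + F$ ($k{\left(F \right)} = \left(F + 5\right) + 3 = \left(5 + F\right) + 3 = 8 + F$)
$97 k{\left(-2 \right)} + O = 97 \left(8 - 2\right) - 35 = 97 \cdot 6 - 35 = 582 - 35 = 547$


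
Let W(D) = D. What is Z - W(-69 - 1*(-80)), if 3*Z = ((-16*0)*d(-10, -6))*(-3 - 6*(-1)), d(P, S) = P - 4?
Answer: -11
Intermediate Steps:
d(P, S) = -4 + P
Z = 0 (Z = (((-16*0)*(-4 - 10))*(-3 - 6*(-1)))/3 = ((0*(-14))*(-3 + 6))/3 = (0*3)/3 = (⅓)*0 = 0)
Z - W(-69 - 1*(-80)) = 0 - (-69 - 1*(-80)) = 0 - (-69 + 80) = 0 - 1*11 = 0 - 11 = -11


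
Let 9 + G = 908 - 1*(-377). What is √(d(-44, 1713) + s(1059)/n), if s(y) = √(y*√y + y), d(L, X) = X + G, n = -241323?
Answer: √(174069766293381 - 241323*√1059*√(1 + √1059))/241323 ≈ 54.672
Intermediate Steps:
G = 1276 (G = -9 + (908 - 1*(-377)) = -9 + (908 + 377) = -9 + 1285 = 1276)
d(L, X) = 1276 + X (d(L, X) = X + 1276 = 1276 + X)
s(y) = √(y + y^(3/2)) (s(y) = √(y^(3/2) + y) = √(y + y^(3/2)))
√(d(-44, 1713) + s(1059)/n) = √((1276 + 1713) + √(1059 + 1059^(3/2))/(-241323)) = √(2989 + √(1059 + 1059*√1059)*(-1/241323)) = √(2989 - √(1059 + 1059*√1059)/241323)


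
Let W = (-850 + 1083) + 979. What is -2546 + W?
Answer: -1334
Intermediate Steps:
W = 1212 (W = 233 + 979 = 1212)
-2546 + W = -2546 + 1212 = -1334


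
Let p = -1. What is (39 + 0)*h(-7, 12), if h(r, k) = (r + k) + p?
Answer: 156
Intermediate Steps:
h(r, k) = -1 + k + r (h(r, k) = (r + k) - 1 = (k + r) - 1 = -1 + k + r)
(39 + 0)*h(-7, 12) = (39 + 0)*(-1 + 12 - 7) = 39*4 = 156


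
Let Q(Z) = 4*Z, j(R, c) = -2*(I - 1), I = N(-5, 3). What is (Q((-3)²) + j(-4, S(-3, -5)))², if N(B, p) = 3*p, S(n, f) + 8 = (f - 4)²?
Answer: 400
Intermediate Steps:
S(n, f) = -8 + (-4 + f)² (S(n, f) = -8 + (f - 4)² = -8 + (-4 + f)²)
I = 9 (I = 3*3 = 9)
j(R, c) = -16 (j(R, c) = -2*(9 - 1) = -2*8 = -16)
(Q((-3)²) + j(-4, S(-3, -5)))² = (4*(-3)² - 16)² = (4*9 - 16)² = (36 - 16)² = 20² = 400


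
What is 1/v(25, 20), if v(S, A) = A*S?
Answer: 1/500 ≈ 0.0020000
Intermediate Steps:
1/v(25, 20) = 1/(20*25) = 1/500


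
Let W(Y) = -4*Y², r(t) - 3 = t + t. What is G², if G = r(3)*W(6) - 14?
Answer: 1716100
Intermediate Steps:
r(t) = 3 + 2*t (r(t) = 3 + (t + t) = 3 + 2*t)
G = -1310 (G = (3 + 2*3)*(-4*6²) - 14 = (3 + 6)*(-4*36) - 14 = 9*(-144) - 14 = -1296 - 14 = -1310)
G² = (-1310)² = 1716100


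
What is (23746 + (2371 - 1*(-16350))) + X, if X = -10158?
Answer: 32309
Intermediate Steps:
(23746 + (2371 - 1*(-16350))) + X = (23746 + (2371 - 1*(-16350))) - 10158 = (23746 + (2371 + 16350)) - 10158 = (23746 + 18721) - 10158 = 42467 - 10158 = 32309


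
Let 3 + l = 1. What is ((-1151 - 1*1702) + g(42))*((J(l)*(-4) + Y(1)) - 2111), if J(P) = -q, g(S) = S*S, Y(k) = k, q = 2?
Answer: 2289078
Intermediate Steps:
l = -2 (l = -3 + 1 = -2)
g(S) = S²
J(P) = -2 (J(P) = -1*2 = -2)
((-1151 - 1*1702) + g(42))*((J(l)*(-4) + Y(1)) - 2111) = ((-1151 - 1*1702) + 42²)*((-2*(-4) + 1) - 2111) = ((-1151 - 1702) + 1764)*((8 + 1) - 2111) = (-2853 + 1764)*(9 - 2111) = -1089*(-2102) = 2289078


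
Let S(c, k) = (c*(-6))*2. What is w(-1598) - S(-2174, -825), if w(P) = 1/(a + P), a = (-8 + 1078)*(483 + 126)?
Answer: -16958034815/650032 ≈ -26088.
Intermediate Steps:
a = 651630 (a = 1070*609 = 651630)
w(P) = 1/(651630 + P)
S(c, k) = -12*c (S(c, k) = -6*c*2 = -12*c)
w(-1598) - S(-2174, -825) = 1/(651630 - 1598) - (-12)*(-2174) = 1/650032 - 1*26088 = 1/650032 - 26088 = -16958034815/650032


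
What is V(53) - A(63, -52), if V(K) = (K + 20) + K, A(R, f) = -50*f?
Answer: -2474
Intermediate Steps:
V(K) = 20 + 2*K (V(K) = (20 + K) + K = 20 + 2*K)
V(53) - A(63, -52) = (20 + 2*53) - (-50)*(-52) = (20 + 106) - 1*2600 = 126 - 2600 = -2474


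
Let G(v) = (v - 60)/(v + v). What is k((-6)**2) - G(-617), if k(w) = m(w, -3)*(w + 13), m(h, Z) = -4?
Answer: -242541/1234 ≈ -196.55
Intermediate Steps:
k(w) = -52 - 4*w (k(w) = -4*(w + 13) = -4*(13 + w) = -52 - 4*w)
G(v) = (-60 + v)/(2*v) (G(v) = (-60 + v)/((2*v)) = (-60 + v)*(1/(2*v)) = (-60 + v)/(2*v))
k((-6)**2) - G(-617) = (-52 - 4*(-6)**2) - (-60 - 617)/(2*(-617)) = (-52 - 4*36) - (-1)*(-677)/(2*617) = (-52 - 144) - 1*677/1234 = -196 - 677/1234 = -242541/1234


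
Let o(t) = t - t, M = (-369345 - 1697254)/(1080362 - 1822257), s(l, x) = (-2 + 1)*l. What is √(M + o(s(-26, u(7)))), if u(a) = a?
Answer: √1533199465105/741895 ≈ 1.6690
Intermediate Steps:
s(l, x) = -l
M = 2066599/741895 (M = -2066599/(-741895) = -2066599*(-1/741895) = 2066599/741895 ≈ 2.7856)
o(t) = 0
√(M + o(s(-26, u(7)))) = √(2066599/741895 + 0) = √(2066599/741895) = √1533199465105/741895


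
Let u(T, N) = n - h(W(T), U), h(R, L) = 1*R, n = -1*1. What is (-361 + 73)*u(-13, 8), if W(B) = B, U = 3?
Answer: -3456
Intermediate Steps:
n = -1
h(R, L) = R
u(T, N) = -1 - T
(-361 + 73)*u(-13, 8) = (-361 + 73)*(-1 - 1*(-13)) = -288*(-1 + 13) = -288*12 = -3456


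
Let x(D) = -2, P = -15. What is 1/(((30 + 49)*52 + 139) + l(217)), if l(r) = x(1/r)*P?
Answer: 1/4277 ≈ 0.00023381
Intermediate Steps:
l(r) = 30 (l(r) = -2*(-15) = 30)
1/(((30 + 49)*52 + 139) + l(217)) = 1/(((30 + 49)*52 + 139) + 30) = 1/((79*52 + 139) + 30) = 1/((4108 + 139) + 30) = 1/(4247 + 30) = 1/4277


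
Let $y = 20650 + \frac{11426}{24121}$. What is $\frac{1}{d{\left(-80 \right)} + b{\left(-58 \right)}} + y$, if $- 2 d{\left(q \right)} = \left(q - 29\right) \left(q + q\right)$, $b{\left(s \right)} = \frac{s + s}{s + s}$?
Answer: $\frac{4343021728523}{210310999} \approx 20650.0$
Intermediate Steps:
$b{\left(s \right)} = 1$ ($b{\left(s \right)} = \frac{2 s}{2 s} = 2 s \frac{1}{2 s} = 1$)
$d{\left(q \right)} = - q \left(-29 + q\right)$ ($d{\left(q \right)} = - \frac{\left(q - 29\right) \left(q + q\right)}{2} = - \frac{\left(-29 + q\right) 2 q}{2} = - \frac{2 q \left(-29 + q\right)}{2} = - q \left(-29 + q\right)$)
$y = \frac{498110076}{24121}$ ($y = 20650 + 11426 \cdot \frac{1}{24121} = 20650 + \frac{11426}{24121} = \frac{498110076}{24121} \approx 20650.0$)
$\frac{1}{d{\left(-80 \right)} + b{\left(-58 \right)}} + y = \frac{1}{- 80 \left(29 - -80\right) + 1} + \frac{498110076}{24121} = \frac{1}{- 80 \left(29 + 80\right) + 1} + \frac{498110076}{24121} = \frac{1}{\left(-80\right) 109 + 1} + \frac{498110076}{24121} = \frac{1}{-8720 + 1} + \frac{498110076}{24121} = \frac{1}{-8719} + \frac{498110076}{24121} = - \frac{1}{8719} + \frac{498110076}{24121} = \frac{4343021728523}{210310999}$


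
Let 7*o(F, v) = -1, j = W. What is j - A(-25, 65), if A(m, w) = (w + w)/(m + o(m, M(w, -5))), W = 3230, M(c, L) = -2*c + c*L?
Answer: 284695/88 ≈ 3235.2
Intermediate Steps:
M(c, L) = -2*c + L*c
j = 3230
o(F, v) = -⅐ (o(F, v) = (⅐)*(-1) = -⅐)
A(m, w) = 2*w/(-⅐ + m) (A(m, w) = (w + w)/(m - ⅐) = (2*w)/(-⅐ + m) = 2*w/(-⅐ + m))
j - A(-25, 65) = 3230 - 14*65/(-1 + 7*(-25)) = 3230 - 14*65/(-1 - 175) = 3230 - 14*65/(-176) = 3230 - 14*65*(-1)/176 = 3230 - 1*(-455/88) = 3230 + 455/88 = 284695/88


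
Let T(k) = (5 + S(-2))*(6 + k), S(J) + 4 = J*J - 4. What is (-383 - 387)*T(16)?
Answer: -16940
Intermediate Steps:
S(J) = -8 + J² (S(J) = -4 + (J*J - 4) = -4 + (J² - 4) = -4 + (-4 + J²) = -8 + J²)
T(k) = 6 + k (T(k) = (5 + (-8 + (-2)²))*(6 + k) = (5 + (-8 + 4))*(6 + k) = (5 - 4)*(6 + k) = 1*(6 + k) = 6 + k)
(-383 - 387)*T(16) = (-383 - 387)*(6 + 16) = -770*22 = -16940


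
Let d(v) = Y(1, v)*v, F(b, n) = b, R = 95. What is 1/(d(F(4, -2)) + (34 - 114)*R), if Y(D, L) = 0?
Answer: -1/7600 ≈ -0.00013158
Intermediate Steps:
d(v) = 0 (d(v) = 0*v = 0)
1/(d(F(4, -2)) + (34 - 114)*R) = 1/(0 + (34 - 114)*95) = 1/(0 - 80*95) = 1/(0 - 7600) = 1/(-7600) = -1/7600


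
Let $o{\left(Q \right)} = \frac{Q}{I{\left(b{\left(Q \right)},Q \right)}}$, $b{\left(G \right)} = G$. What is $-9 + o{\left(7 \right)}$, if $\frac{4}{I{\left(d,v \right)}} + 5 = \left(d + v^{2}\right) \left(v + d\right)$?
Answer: $\frac{5417}{4} \approx 1354.3$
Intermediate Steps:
$I{\left(d,v \right)} = \frac{4}{-5 + \left(d + v\right) \left(d + v^{2}\right)}$ ($I{\left(d,v \right)} = \frac{4}{-5 + \left(d + v^{2}\right) \left(v + d\right)} = \frac{4}{-5 + \left(d + v^{2}\right) \left(d + v\right)} = \frac{4}{-5 + \left(d + v\right) \left(d + v^{2}\right)}$)
$o{\left(Q \right)} = Q \left(- \frac{5}{4} + \frac{Q^{2}}{2} + \frac{Q^{3}}{2}\right)$ ($o{\left(Q \right)} = \frac{Q}{4 \frac{1}{-5 + Q^{2} + Q^{3} + Q Q + Q Q^{2}}} = \frac{Q}{4 \frac{1}{-5 + Q^{2} + Q^{3} + Q^{2} + Q^{3}}} = \frac{Q}{4 \frac{1}{-5 + 2 Q^{2} + 2 Q^{3}}} = Q \left(- \frac{5}{4} + \frac{Q^{2}}{2} + \frac{Q^{3}}{2}\right)$)
$-9 + o{\left(7 \right)} = -9 + \frac{1}{4} \cdot 7 \left(-5 + 2 \cdot 7^{2} + 2 \cdot 7^{3}\right) = -9 + \frac{1}{4} \cdot 7 \left(-5 + 2 \cdot 49 + 2 \cdot 343\right) = -9 + \frac{1}{4} \cdot 7 \left(-5 + 98 + 686\right) = -9 + \frac{1}{4} \cdot 7 \cdot 779 = -9 + \frac{5453}{4} = \frac{5417}{4}$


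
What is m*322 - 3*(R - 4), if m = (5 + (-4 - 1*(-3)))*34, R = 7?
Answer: 43783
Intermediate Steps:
m = 136 (m = (5 + (-4 + 3))*34 = (5 - 1)*34 = 4*34 = 136)
m*322 - 3*(R - 4) = 136*322 - 3*(7 - 4) = 43792 - 3*3 = 43792 - 9 = 43783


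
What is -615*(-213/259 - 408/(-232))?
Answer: -4324680/7511 ≈ -575.78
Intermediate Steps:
-615*(-213/259 - 408/(-232)) = -615*(-213*1/259 - 408*(-1/232)) = -615*(-213/259 + 51/29) = -615*7032/7511 = -4324680/7511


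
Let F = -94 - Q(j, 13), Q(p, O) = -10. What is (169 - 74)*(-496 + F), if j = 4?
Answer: -55100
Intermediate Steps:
F = -84 (F = -94 - 1*(-10) = -94 + 10 = -84)
(169 - 74)*(-496 + F) = (169 - 74)*(-496 - 84) = 95*(-580) = -55100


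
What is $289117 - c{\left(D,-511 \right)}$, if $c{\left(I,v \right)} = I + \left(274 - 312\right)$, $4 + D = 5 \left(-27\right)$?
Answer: $289294$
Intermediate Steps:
$D = -139$ ($D = -4 + 5 \left(-27\right) = -4 - 135 = -139$)
$c{\left(I,v \right)} = -38 + I$ ($c{\left(I,v \right)} = I - 38 = -38 + I$)
$289117 - c{\left(D,-511 \right)} = 289117 - \left(-38 - 139\right) = 289117 - -177 = 289117 + 177 = 289294$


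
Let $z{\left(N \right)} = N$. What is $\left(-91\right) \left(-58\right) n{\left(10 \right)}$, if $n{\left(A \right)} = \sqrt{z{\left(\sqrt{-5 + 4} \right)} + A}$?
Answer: $5278 \sqrt{10 + i} \approx 16711.0 + 833.49 i$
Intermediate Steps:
$n{\left(A \right)} = \sqrt{i + A}$ ($n{\left(A \right)} = \sqrt{\sqrt{-5 + 4} + A} = \sqrt{\sqrt{-1} + A} = \sqrt{i + A}$)
$\left(-91\right) \left(-58\right) n{\left(10 \right)} = \left(-91\right) \left(-58\right) \sqrt{i + 10} = 5278 \sqrt{10 + i}$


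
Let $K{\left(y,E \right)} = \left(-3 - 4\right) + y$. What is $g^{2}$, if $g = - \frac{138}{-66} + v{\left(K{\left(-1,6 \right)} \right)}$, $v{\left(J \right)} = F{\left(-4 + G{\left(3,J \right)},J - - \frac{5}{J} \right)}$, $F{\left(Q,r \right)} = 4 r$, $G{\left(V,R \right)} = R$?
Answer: $\frac{508369}{484} \approx 1050.3$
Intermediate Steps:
$K{\left(y,E \right)} = -7 + y$
$v{\left(J \right)} = 4 J + \frac{20}{J}$ ($v{\left(J \right)} = 4 \left(J - - \frac{5}{J}\right) = 4 \left(J + \frac{5}{J}\right) = 4 J + \frac{20}{J}$)
$g = - \frac{713}{22}$ ($g = - \frac{138}{-66} + \left(4 \left(-7 - 1\right) + \frac{20}{-7 - 1}\right) = \left(-138\right) \left(- \frac{1}{66}\right) + \left(4 \left(-8\right) + \frac{20}{-8}\right) = \frac{23}{11} + \left(-32 + 20 \left(- \frac{1}{8}\right)\right) = \frac{23}{11} - \frac{69}{2} = - \frac{713}{22} \approx -32.409$)
$g^{2} = \left(- \frac{713}{22}\right)^{2} = \frac{508369}{484}$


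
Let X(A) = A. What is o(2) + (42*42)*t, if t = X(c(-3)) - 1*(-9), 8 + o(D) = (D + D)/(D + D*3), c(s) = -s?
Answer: 42321/2 ≈ 21161.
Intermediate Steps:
o(D) = -15/2 (o(D) = -8 + (D + D)/(D + D*3) = -8 + (2*D)/(D + 3*D) = -8 + (2*D)/((4*D)) = -8 + (2*D)*(1/(4*D)) = -8 + 1/2 = -15/2)
t = 12 (t = -1*(-3) - 1*(-9) = 3 + 9 = 12)
o(2) + (42*42)*t = -15/2 + (42*42)*12 = -15/2 + 1764*12 = -15/2 + 21168 = 42321/2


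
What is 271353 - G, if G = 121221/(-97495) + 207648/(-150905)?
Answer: 798462986042388/2942496595 ≈ 2.7136e+5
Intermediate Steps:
G = -7707499353/2942496595 (G = 121221*(-1/97495) + 207648*(-1/150905) = -121221/97495 - 207648/150905 = -7707499353/2942496595 ≈ -2.6194)
271353 - G = 271353 - 1*(-7707499353/2942496595) = 271353 + 7707499353/2942496595 = 798462986042388/2942496595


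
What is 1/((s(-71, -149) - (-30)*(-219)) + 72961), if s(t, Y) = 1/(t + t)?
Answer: 142/9427521 ≈ 1.5062e-5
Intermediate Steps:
s(t, Y) = 1/(2*t)
1/((s(-71, -149) - (-30)*(-219)) + 72961) = 1/(((½)/(-71) - (-30)*(-219)) + 72961) = 1/(((½)*(-1/71) - 1*6570) + 72961) = 1/((-1/142 - 6570) + 72961) = 1/(-932941/142 + 72961) = 1/(9427521/142) = 142/9427521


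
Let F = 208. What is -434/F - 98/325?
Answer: -6209/2600 ≈ -2.3881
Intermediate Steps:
-434/F - 98/325 = -434/208 - 98/325 = -434*1/208 - 98*1/325 = -217/104 - 98/325 = -6209/2600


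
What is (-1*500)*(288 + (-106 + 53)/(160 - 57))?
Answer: -14805500/103 ≈ -1.4374e+5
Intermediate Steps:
(-1*500)*(288 + (-106 + 53)/(160 - 57)) = -500*(288 - 53/103) = -500*29611/103 = -14805500/103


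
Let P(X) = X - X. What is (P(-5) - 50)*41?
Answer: -2050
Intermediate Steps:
P(X) = 0
(P(-5) - 50)*41 = (0 - 50)*41 = -50*41 = -2050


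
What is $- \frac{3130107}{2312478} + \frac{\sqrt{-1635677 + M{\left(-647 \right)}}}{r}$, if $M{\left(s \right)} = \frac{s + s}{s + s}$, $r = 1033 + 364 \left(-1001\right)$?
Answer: $- \frac{1043369}{770826} - \frac{2 i \sqrt{408919}}{363331} \approx -1.3536 - 0.00352 i$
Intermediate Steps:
$r = -363331$ ($r = 1033 - 364364 = -363331$)
$M{\left(s \right)} = 1$ ($M{\left(s \right)} = \frac{2 s}{2 s} = 2 s \frac{1}{2 s} = 1$)
$- \frac{3130107}{2312478} + \frac{\sqrt{-1635677 + M{\left(-647 \right)}}}{r} = - \frac{3130107}{2312478} + \frac{\sqrt{-1635677 + 1}}{-363331} = \left(-3130107\right) \frac{1}{2312478} + \sqrt{-1635676} \left(- \frac{1}{363331}\right) = - \frac{1043369}{770826} + 2 i \sqrt{408919} \left(- \frac{1}{363331}\right) = - \frac{1043369}{770826} - \frac{2 i \sqrt{408919}}{363331}$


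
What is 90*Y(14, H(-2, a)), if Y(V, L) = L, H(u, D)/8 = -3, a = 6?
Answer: -2160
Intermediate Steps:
H(u, D) = -24 (H(u, D) = 8*(-3) = -24)
90*Y(14, H(-2, a)) = 90*(-24) = -2160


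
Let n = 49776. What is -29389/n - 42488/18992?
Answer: -167064911/59084112 ≈ -2.8276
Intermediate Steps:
-29389/n - 42488/18992 = -29389/49776 - 42488/18992 = -29389*1/49776 - 42488*1/18992 = -29389/49776 - 5311/2374 = -167064911/59084112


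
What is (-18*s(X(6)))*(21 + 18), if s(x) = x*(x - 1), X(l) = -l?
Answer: -29484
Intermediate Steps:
s(x) = x*(-1 + x)
(-18*s(X(6)))*(21 + 18) = (-18*(-1*6)*(-1 - 1*6))*(21 + 18) = -(-108)*(-1 - 6)*39 = -(-108)*(-7)*39 = -18*42*39 = -756*39 = -29484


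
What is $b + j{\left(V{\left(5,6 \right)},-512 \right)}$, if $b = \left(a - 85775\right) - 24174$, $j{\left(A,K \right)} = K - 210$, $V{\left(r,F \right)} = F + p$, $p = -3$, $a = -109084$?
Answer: $-219755$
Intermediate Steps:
$V{\left(r,F \right)} = -3 + F$ ($V{\left(r,F \right)} = F - 3 = -3 + F$)
$j{\left(A,K \right)} = -210 + K$ ($j{\left(A,K \right)} = K - 210 = -210 + K$)
$b = -219033$ ($b = \left(-109084 - 85775\right) - 24174 = -194859 - 24174 = -219033$)
$b + j{\left(V{\left(5,6 \right)},-512 \right)} = -219033 - 722 = -219755$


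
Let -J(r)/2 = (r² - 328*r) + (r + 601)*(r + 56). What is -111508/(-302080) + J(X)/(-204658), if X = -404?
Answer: 20008654973/7727886080 ≈ 2.5891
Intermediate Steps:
J(r) = -2*r² + 656*r - 2*(56 + r)*(601 + r) (J(r) = -2*((r² - 328*r) + (r + 601)*(r + 56)) = -2*((r² - 328*r) + (601 + r)*(56 + r)) = -2*((r² - 328*r) + (56 + r)*(601 + r)) = -2*(r² - 328*r + (56 + r)*(601 + r)) = -2*r² + 656*r - 2*(56 + r)*(601 + r))
-111508/(-302080) + J(X)/(-204658) = -111508/(-302080) + (-67312 - 658*(-404) - 4*(-404)²)/(-204658) = -111508*(-1/302080) + (-67312 + 265832 - 4*163216)*(-1/204658) = 27877/75520 + (-67312 + 265832 - 652864)*(-1/204658) = 27877/75520 - 454344*(-1/204658) = 27877/75520 + 227172/102329 = 20008654973/7727886080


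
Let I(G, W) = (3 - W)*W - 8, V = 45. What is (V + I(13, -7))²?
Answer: 1089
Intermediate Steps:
I(G, W) = -8 + W*(3 - W) (I(G, W) = W*(3 - W) - 8 = -8 + W*(3 - W))
(V + I(13, -7))² = (45 + (-8 - 1*(-7)² + 3*(-7)))² = (45 + (-8 - 1*49 - 21))² = (45 + (-8 - 49 - 21))² = (45 - 78)² = (-33)² = 1089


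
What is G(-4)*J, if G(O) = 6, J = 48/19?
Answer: 288/19 ≈ 15.158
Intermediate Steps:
J = 48/19 (J = 48*(1/19) = 48/19 ≈ 2.5263)
G(-4)*J = 6*(48/19) = 288/19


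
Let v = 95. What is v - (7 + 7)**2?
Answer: -101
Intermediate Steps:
v - (7 + 7)**2 = 95 - (7 + 7)**2 = 95 - 1*14**2 = 95 - 1*196 = 95 - 196 = -101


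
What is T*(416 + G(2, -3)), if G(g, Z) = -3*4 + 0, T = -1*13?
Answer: -5252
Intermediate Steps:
T = -13
G(g, Z) = -12 (G(g, Z) = -12 + 0 = -12)
T*(416 + G(2, -3)) = -13*(416 - 12) = -13*404 = -5252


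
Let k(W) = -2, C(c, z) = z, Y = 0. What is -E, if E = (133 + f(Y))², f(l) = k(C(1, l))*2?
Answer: -16641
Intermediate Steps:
f(l) = -4 (f(l) = -2*2 = -4)
E = 16641 (E = (133 - 4)² = 129² = 16641)
-E = -1*16641 = -16641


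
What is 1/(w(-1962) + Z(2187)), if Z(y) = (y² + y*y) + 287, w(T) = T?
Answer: 1/9564263 ≈ 1.0456e-7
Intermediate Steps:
Z(y) = 287 + 2*y² (Z(y) = (y² + y²) + 287 = 2*y² + 287 = 287 + 2*y²)
1/(w(-1962) + Z(2187)) = 1/(-1962 + (287 + 2*2187²)) = 1/(-1962 + (287 + 2*4782969)) = 1/(-1962 + (287 + 9565938)) = 1/(-1962 + 9566225) = 1/9564263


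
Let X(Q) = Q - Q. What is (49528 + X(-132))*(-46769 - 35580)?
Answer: -4078581272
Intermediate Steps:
X(Q) = 0
(49528 + X(-132))*(-46769 - 35580) = (49528 + 0)*(-46769 - 35580) = 49528*(-82349) = -4078581272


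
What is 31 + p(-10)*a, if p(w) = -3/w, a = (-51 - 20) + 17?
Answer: 74/5 ≈ 14.800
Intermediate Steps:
a = -54 (a = -71 + 17 = -54)
31 + p(-10)*a = 31 - 3/(-10)*(-54) = 31 - 3*(-⅒)*(-54) = 31 + (3/10)*(-54) = 31 - 81/5 = 74/5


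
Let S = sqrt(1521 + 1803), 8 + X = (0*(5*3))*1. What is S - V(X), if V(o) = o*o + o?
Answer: -56 + 2*sqrt(831) ≈ 1.6541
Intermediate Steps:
X = -8 (X = -8 + (0*(5*3))*1 = -8 + (0*15)*1 = -8 + 0*1 = -8 + 0 = -8)
V(o) = o + o**2 (V(o) = o**2 + o = o + o**2)
S = 2*sqrt(831) (S = sqrt(3324) = 2*sqrt(831) ≈ 57.654)
S - V(X) = 2*sqrt(831) - (-8)*(1 - 8) = 2*sqrt(831) - (-8)*(-7) = 2*sqrt(831) - 1*56 = 2*sqrt(831) - 56 = -56 + 2*sqrt(831)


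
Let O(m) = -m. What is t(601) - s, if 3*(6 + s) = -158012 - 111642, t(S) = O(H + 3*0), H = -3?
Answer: 269681/3 ≈ 89894.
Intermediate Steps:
t(S) = 3 (t(S) = -(-3 + 3*0) = -(-3 + 0) = -1*(-3) = 3)
s = -269672/3 (s = -6 + (-158012 - 111642)/3 = -6 + (1/3)*(-269654) = -6 - 269654/3 = -269672/3 ≈ -89891.)
t(601) - s = 3 - 1*(-269672/3) = 3 + 269672/3 = 269681/3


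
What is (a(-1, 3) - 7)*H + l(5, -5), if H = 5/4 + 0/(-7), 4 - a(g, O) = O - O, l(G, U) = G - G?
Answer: -15/4 ≈ -3.7500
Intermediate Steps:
l(G, U) = 0
a(g, O) = 4 (a(g, O) = 4 - (O - O) = 4 - 1*0 = 4 + 0 = 4)
H = 5/4 (H = 5*(¼) + 0*(-⅐) = 5/4 + 0 = 5/4 ≈ 1.2500)
(a(-1, 3) - 7)*H + l(5, -5) = (4 - 7)*(5/4) + 0 = -3*5/4 + 0 = -15/4 + 0 = -15/4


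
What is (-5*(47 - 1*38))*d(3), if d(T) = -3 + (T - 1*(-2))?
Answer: -90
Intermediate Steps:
d(T) = -1 + T (d(T) = -3 + (T + 2) = -3 + (2 + T) = -1 + T)
(-5*(47 - 1*38))*d(3) = (-5*(47 - 1*38))*(-1 + 3) = -5*(47 - 38)*2 = -5*9*2 = -45*2 = -90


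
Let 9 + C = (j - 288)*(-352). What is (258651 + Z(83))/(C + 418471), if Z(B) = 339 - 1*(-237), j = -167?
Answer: 86409/192874 ≈ 0.44801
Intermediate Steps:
Z(B) = 576 (Z(B) = 339 + 237 = 576)
C = 160151 (C = -9 + (-167 - 288)*(-352) = -9 - 455*(-352) = -9 + 160160 = 160151)
(258651 + Z(83))/(C + 418471) = (258651 + 576)/(160151 + 418471) = 259227/578622 = 259227*(1/578622) = 86409/192874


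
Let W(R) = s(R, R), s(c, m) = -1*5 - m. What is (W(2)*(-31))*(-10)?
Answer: -2170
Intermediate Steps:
s(c, m) = -5 - m
W(R) = -5 - R
(W(2)*(-31))*(-10) = ((-5 - 1*2)*(-31))*(-10) = ((-5 - 2)*(-31))*(-10) = -7*(-31)*(-10) = 217*(-10) = -2170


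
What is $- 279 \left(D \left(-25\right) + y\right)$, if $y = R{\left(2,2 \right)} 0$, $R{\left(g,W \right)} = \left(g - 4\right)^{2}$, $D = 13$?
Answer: $90675$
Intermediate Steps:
$R{\left(g,W \right)} = \left(-4 + g\right)^{2}$
$y = 0$ ($y = \left(-4 + 2\right)^{2} \cdot 0 = \left(-2\right)^{2} \cdot 0 = 4 \cdot 0 = 0$)
$- 279 \left(D \left(-25\right) + y\right) = - 279 \left(13 \left(-25\right) + 0\right) = - 279 \left(-325 + 0\right) = \left(-279\right) \left(-325\right) = 90675$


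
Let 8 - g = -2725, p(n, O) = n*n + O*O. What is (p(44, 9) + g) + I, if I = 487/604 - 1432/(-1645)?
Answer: 4721171043/993580 ≈ 4751.7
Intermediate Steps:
p(n, O) = O**2 + n**2 (p(n, O) = n**2 + O**2 = O**2 + n**2)
I = 1666043/993580 (I = 487*(1/604) - 1432*(-1/1645) = 487/604 + 1432/1645 = 1666043/993580 ≈ 1.6768)
g = 2733 (g = 8 - 1*(-2725) = 8 + 2725 = 2733)
(p(44, 9) + g) + I = ((9**2 + 44**2) + 2733) + 1666043/993580 = ((81 + 1936) + 2733) + 1666043/993580 = (2017 + 2733) + 1666043/993580 = 4750 + 1666043/993580 = 4721171043/993580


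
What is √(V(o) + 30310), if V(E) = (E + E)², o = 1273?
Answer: √6512426 ≈ 2551.9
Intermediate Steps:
V(E) = 4*E² (V(E) = (2*E)² = 4*E²)
√(V(o) + 30310) = √(4*1273² + 30310) = √(4*1620529 + 30310) = √(6482116 + 30310) = √6512426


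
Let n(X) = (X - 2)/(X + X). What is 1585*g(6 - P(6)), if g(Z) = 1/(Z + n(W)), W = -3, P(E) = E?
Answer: 1902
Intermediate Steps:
n(X) = (-2 + X)/(2*X) (n(X) = (-2 + X)/((2*X)) = (-2 + X)*(1/(2*X)) = (-2 + X)/(2*X))
g(Z) = 1/(⅚ + Z) (g(Z) = 1/(Z + (½)*(-2 - 3)/(-3)) = 1/(Z + (½)*(-⅓)*(-5)) = 1/(Z + ⅚) = 1/(⅚ + Z))
1585*g(6 - P(6)) = 1585*(6/(5 + 6*(6 - 1*6))) = 1585*(6/(5 + 6*(6 - 6))) = 1585*(6/(5 + 6*0)) = 1585*(6/(5 + 0)) = 1585*(6/5) = 1902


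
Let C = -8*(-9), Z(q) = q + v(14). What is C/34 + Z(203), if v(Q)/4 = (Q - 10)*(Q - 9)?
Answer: 4847/17 ≈ 285.12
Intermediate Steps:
v(Q) = 4*(-10 + Q)*(-9 + Q) (v(Q) = 4*((Q - 10)*(Q - 9)) = 4*((-10 + Q)*(-9 + Q)) = 4*(-10 + Q)*(-9 + Q))
Z(q) = 80 + q (Z(q) = q + (360 - 76*14 + 4*14²) = q + (360 - 1064 + 4*196) = q + (360 - 1064 + 784) = q + 80 = 80 + q)
C = 72
C/34 + Z(203) = 72/34 + (80 + 203) = 72*(1/34) + 283 = 36/17 + 283 = 4847/17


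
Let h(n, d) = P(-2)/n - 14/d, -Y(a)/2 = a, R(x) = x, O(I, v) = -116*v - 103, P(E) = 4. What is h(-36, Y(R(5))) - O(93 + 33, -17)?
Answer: -84047/45 ≈ -1867.7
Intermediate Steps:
O(I, v) = -103 - 116*v
Y(a) = -2*a
h(n, d) = -14/d + 4/n (h(n, d) = 4/n - 14/d = -14/d + 4/n)
h(-36, Y(R(5))) - O(93 + 33, -17) = (-14/((-2*5)) + 4/(-36)) - (-103 - 116*(-17)) = (-14/(-10) + 4*(-1/36)) - (-103 + 1972) = (-14*(-1/10) - 1/9) - 1*1869 = (7/5 - 1/9) - 1869 = 58/45 - 1869 = -84047/45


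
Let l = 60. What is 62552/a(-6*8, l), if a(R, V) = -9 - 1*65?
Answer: -31276/37 ≈ -845.30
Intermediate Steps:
a(R, V) = -74 (a(R, V) = -9 - 65 = -74)
62552/a(-6*8, l) = 62552/(-74) = 62552*(-1/74) = -31276/37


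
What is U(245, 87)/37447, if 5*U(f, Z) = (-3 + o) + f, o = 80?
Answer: 322/187235 ≈ 0.0017198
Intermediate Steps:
U(f, Z) = 77/5 + f/5 (U(f, Z) = ((-3 + 80) + f)/5 = (77 + f)/5 = 77/5 + f/5)
U(245, 87)/37447 = (77/5 + (⅕)*245)/37447 = (77/5 + 49)*(1/37447) = (322/5)*(1/37447) = 322/187235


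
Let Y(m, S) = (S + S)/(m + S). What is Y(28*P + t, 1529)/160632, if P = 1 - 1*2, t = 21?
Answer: 1529/122240952 ≈ 1.2508e-5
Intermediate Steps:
P = -1 (P = 1 - 2 = -1)
Y(m, S) = 2*S/(S + m) (Y(m, S) = (2*S)/(S + m) = 2*S/(S + m))
Y(28*P + t, 1529)/160632 = (2*1529/(1529 + (28*(-1) + 21)))/160632 = (2*1529/(1529 + (-28 + 21)))*(1/160632) = (2*1529/(1529 - 7))*(1/160632) = (2*1529/1522)*(1/160632) = (2*1529*(1/1522))*(1/160632) = (1529/761)*(1/160632) = 1529/122240952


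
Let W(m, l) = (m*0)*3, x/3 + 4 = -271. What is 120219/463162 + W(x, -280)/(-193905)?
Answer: 120219/463162 ≈ 0.25956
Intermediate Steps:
x = -825 (x = -12 + 3*(-271) = -12 - 813 = -825)
W(m, l) = 0 (W(m, l) = 0*3 = 0)
120219/463162 + W(x, -280)/(-193905) = 120219/463162 + 0/(-193905) = 120219*(1/463162) + 0*(-1/193905) = 120219/463162 + 0 = 120219/463162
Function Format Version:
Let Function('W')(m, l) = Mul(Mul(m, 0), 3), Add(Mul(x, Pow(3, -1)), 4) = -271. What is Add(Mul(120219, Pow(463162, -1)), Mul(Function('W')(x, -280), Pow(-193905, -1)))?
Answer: Rational(120219, 463162) ≈ 0.25956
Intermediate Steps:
x = -825 (x = Add(-12, Mul(3, -271)) = Add(-12, -813) = -825)
Function('W')(m, l) = 0 (Function('W')(m, l) = Mul(0, 3) = 0)
Add(Mul(120219, Pow(463162, -1)), Mul(Function('W')(x, -280), Pow(-193905, -1))) = Add(Mul(120219, Pow(463162, -1)), Mul(0, Pow(-193905, -1))) = Add(Mul(120219, Rational(1, 463162)), Mul(0, Rational(-1, 193905))) = Add(Rational(120219, 463162), 0) = Rational(120219, 463162)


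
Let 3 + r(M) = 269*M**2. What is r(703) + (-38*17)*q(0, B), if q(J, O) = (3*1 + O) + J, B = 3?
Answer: 132938342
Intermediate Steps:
q(J, O) = 3 + J + O (q(J, O) = (3 + O) + J = 3 + J + O)
r(M) = -3 + 269*M**2
r(703) + (-38*17)*q(0, B) = (-3 + 269*703**2) + (-38*17)*(3 + 0 + 3) = (-3 + 269*494209) - 646*6 = (-3 + 132942221) - 3876 = 132942218 - 3876 = 132938342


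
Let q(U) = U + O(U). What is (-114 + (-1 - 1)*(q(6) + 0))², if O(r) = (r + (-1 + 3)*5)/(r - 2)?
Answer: 17956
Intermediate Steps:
O(r) = (10 + r)/(-2 + r) (O(r) = (r + 2*5)/(-2 + r) = (r + 10)/(-2 + r) = (10 + r)/(-2 + r))
q(U) = U + (10 + U)/(-2 + U)
(-114 + (-1 - 1)*(q(6) + 0))² = (-114 + (-1 - 1)*((10 + 6² - 1*6)/(-2 + 6) + 0))² = (-114 - 2*((10 + 36 - 6)/4 + 0))² = (-114 - 2*((¼)*40 + 0))² = (-114 - 2*(10 + 0))² = (-114 - 2*10)² = (-114 - 20)² = (-134)² = 17956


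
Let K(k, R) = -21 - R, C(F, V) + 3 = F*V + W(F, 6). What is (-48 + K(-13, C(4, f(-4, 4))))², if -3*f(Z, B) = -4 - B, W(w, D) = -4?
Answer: 47524/9 ≈ 5280.4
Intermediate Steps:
f(Z, B) = 4/3 + B/3 (f(Z, B) = -(-4 - B)/3 = 4/3 + B/3)
C(F, V) = -7 + F*V (C(F, V) = -3 + (F*V - 4) = -3 + (-4 + F*V) = -7 + F*V)
(-48 + K(-13, C(4, f(-4, 4))))² = (-48 + (-21 - (-7 + 4*(4/3 + (⅓)*4))))² = (-48 + (-21 - (-7 + 4*(4/3 + 4/3))))² = (-48 + (-21 - (-7 + 4*(8/3))))² = (-48 + (-21 - (-7 + 32/3)))² = (-48 + (-21 - 1*11/3))² = (-48 + (-21 - 11/3))² = (-48 - 74/3)² = (-218/3)² = 47524/9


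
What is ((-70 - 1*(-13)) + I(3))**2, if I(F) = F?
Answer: 2916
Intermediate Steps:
((-70 - 1*(-13)) + I(3))**2 = ((-70 - 1*(-13)) + 3)**2 = ((-70 + 13) + 3)**2 = (-57 + 3)**2 = (-54)**2 = 2916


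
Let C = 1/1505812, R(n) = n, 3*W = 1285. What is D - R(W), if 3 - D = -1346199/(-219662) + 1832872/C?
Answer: -1818775430545374413/658986 ≈ -2.7600e+12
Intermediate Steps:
W = 1285/3 (W = (⅓)*1285 = 1285/3 ≈ 428.33)
C = 1/1505812 ≈ 6.6409e-7
D = -606258476754369581/219662 (D = 3 - (-1346199/(-219662) + 1832872/(1/1505812)) = 3 - (-1346199*(-1/219662) + 1832872*1505812) = 3 - (1346199/219662 + 2759960652064) = 3 - 1*606258476755028567/219662 = 3 - 606258476755028567/219662 = -606258476754369581/219662 ≈ -2.7600e+12)
D - R(W) = -606258476754369581/219662 - 1*1285/3 = -606258476754369581/219662 - 1285/3 = -1818775430545374413/658986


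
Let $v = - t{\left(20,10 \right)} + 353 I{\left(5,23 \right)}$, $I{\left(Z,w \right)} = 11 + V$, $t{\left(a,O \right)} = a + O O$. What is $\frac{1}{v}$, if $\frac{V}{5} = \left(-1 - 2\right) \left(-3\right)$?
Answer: $\frac{1}{19648} \approx 5.0896 \cdot 10^{-5}$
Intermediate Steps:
$V = 45$ ($V = 5 \left(-1 - 2\right) \left(-3\right) = 5 \left(\left(-3\right) \left(-3\right)\right) = 5 \cdot 9 = 45$)
$t{\left(a,O \right)} = a + O^{2}$
$I{\left(Z,w \right)} = 56$ ($I{\left(Z,w \right)} = 11 + 45 = 56$)
$v = 19648$ ($v = - (20 + 10^{2}) + 353 \cdot 56 = - (20 + 100) + 19768 = \left(-1\right) 120 + 19768 = -120 + 19768 = 19648$)
$\frac{1}{v} = \frac{1}{19648}$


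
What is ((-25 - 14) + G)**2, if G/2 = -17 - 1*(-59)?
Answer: 2025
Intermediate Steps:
G = 84 (G = 2*(-17 - 1*(-59)) = 2*(-17 + 59) = 2*42 = 84)
((-25 - 14) + G)**2 = ((-25 - 14) + 84)**2 = (-39 + 84)**2 = 45**2 = 2025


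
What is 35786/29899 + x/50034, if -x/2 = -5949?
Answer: 12334799/8597509 ≈ 1.4347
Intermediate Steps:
x = 11898 (x = -2*(-5949) = 11898)
35786/29899 + x/50034 = 35786/29899 + 11898/50034 = 35786*(1/29899) + 11898*(1/50034) = 1234/1031 + 1983/8339 = 12334799/8597509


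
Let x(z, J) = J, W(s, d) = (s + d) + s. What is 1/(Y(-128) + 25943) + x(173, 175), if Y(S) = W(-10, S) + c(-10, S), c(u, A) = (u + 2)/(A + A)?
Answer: 144452207/825441 ≈ 175.00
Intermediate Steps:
W(s, d) = d + 2*s (W(s, d) = (d + s) + s = d + 2*s)
c(u, A) = (2 + u)/(2*A) (c(u, A) = (2 + u)/((2*A)) = (2 + u)*(1/(2*A)) = (2 + u)/(2*A))
Y(S) = -20 + S - 4/S (Y(S) = (S + 2*(-10)) + (2 - 10)/(2*S) = (S - 20) + (½)*(-8)/S = (-20 + S) - 4/S = -20 + S - 4/S)
1/(Y(-128) + 25943) + x(173, 175) = 1/((-20 - 128 - 4/(-128)) + 25943) + 175 = 1/((-20 - 128 - 4*(-1/128)) + 25943) + 175 = 1/((-20 - 128 + 1/32) + 25943) + 175 = 1/(-4735/32 + 25943) + 175 = 1/(825441/32) + 175 = 32/825441 + 175 = 144452207/825441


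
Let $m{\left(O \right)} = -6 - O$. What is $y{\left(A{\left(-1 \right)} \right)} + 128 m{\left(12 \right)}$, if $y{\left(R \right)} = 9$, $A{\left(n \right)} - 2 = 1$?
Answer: $-2295$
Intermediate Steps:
$A{\left(n \right)} = 3$ ($A{\left(n \right)} = 2 + 1 = 3$)
$y{\left(A{\left(-1 \right)} \right)} + 128 m{\left(12 \right)} = 9 + 128 \left(-6 - 12\right) = 9 + 128 \left(-18\right) = 9 - 2304 = -2295$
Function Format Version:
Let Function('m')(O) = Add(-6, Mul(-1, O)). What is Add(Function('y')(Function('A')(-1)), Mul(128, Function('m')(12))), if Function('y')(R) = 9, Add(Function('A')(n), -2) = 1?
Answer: -2295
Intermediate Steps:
Function('A')(n) = 3 (Function('A')(n) = Add(2, 1) = 3)
Add(Function('y')(Function('A')(-1)), Mul(128, Function('m')(12))) = Add(9, Mul(128, Add(-6, Mul(-1, 12)))) = Add(9, Mul(128, Add(-6, -12))) = Add(9, Mul(128, -18)) = Add(9, -2304) = -2295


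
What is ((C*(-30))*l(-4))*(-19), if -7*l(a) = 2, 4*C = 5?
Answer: -1425/7 ≈ -203.57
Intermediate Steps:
C = 5/4 (C = (1/4)*5 = 5/4 ≈ 1.2500)
l(a) = -2/7 (l(a) = -1/7*2 = -2/7)
((C*(-30))*l(-4))*(-19) = (((5/4)*(-30))*(-2/7))*(-19) = -75/2*(-2/7)*(-19) = (75/7)*(-19) = -1425/7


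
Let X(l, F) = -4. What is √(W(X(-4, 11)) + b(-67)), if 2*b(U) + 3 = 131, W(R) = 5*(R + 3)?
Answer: √59 ≈ 7.6811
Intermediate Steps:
W(R) = 15 + 5*R (W(R) = 5*(3 + R) = 15 + 5*R)
b(U) = 64 (b(U) = -3/2 + (½)*131 = -3/2 + 131/2 = 64)
√(W(X(-4, 11)) + b(-67)) = √((15 + 5*(-4)) + 64) = √((15 - 20) + 64) = √(-5 + 64) = √59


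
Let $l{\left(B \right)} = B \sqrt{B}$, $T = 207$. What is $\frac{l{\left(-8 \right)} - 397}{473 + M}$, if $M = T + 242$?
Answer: $- \frac{397}{922} - \frac{8 i \sqrt{2}}{461} \approx -0.43059 - 0.024542 i$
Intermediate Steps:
$M = 449$ ($M = 207 + 242 = 449$)
$l{\left(B \right)} = B^{\frac{3}{2}}$
$\frac{l{\left(-8 \right)} - 397}{473 + M} = \frac{\left(-8\right)^{\frac{3}{2}} - 397}{473 + 449} = \frac{- 16 i \sqrt{2} - 397}{922} = \left(-397 - 16 i \sqrt{2}\right) \frac{1}{922} = - \frac{397}{922} - \frac{8 i \sqrt{2}}{461}$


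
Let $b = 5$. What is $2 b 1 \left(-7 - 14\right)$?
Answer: $-210$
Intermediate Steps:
$2 b 1 \left(-7 - 14\right) = 2 \cdot 5 \cdot 1 \left(-7 - 14\right) = 10 \cdot 1 \left(-21\right) = 10 \left(-21\right) = -210$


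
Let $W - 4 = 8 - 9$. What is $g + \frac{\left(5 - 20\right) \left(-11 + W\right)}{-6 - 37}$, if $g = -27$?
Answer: $- \frac{1281}{43} \approx -29.791$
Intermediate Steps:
$W = 3$ ($W = 4 + \left(8 - 9\right) = 4 - 1 = 3$)
$g + \frac{\left(5 - 20\right) \left(-11 + W\right)}{-6 - 37} = -27 + \frac{\left(5 - 20\right) \left(-11 + 3\right)}{-6 - 37} = -27 + \frac{\left(-15\right) \left(-8\right)}{-43} = -27 - \frac{120}{43} = - \frac{1281}{43}$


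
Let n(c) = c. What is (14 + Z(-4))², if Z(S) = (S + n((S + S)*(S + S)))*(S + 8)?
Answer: 64516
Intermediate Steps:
Z(S) = (8 + S)*(S + 4*S²) (Z(S) = (S + (S + S)*(S + S))*(S + 8) = (S + (2*S)*(2*S))*(8 + S) = (S + 4*S²)*(8 + S) = (8 + S)*(S + 4*S²))
(14 + Z(-4))² = (14 - 4*(8 + 4*(-4)² + 33*(-4)))² = (14 - 4*(8 + 4*16 - 132))² = (14 - 4*(8 + 64 - 132))² = (14 - 4*(-60))² = (14 + 240)² = 254² = 64516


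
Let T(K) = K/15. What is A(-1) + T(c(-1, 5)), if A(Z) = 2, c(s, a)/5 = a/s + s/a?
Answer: 4/15 ≈ 0.26667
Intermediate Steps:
c(s, a) = 5*a/s + 5*s/a (c(s, a) = 5*(a/s + s/a) = 5*a/s + 5*s/a)
T(K) = K/15 (T(K) = K*(1/15) = K/15)
A(-1) + T(c(-1, 5)) = 2 + (5*5/(-1) + 5*(-1)/5)/15 = 2 + (5*5*(-1) + 5*(-1)*(⅕))/15 = 2 + (-25 - 1)/15 = 2 + (1/15)*(-26) = 2 - 26/15 = 4/15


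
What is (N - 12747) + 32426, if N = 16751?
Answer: 36430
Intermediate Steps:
(N - 12747) + 32426 = (16751 - 12747) + 32426 = 4004 + 32426 = 36430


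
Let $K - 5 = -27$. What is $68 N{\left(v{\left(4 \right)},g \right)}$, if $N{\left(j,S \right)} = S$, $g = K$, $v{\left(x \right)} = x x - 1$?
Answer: $-1496$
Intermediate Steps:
$K = -22$ ($K = 5 - 27 = -22$)
$v{\left(x \right)} = -1 + x^{2}$ ($v{\left(x \right)} = x^{2} - 1 = -1 + x^{2}$)
$g = -22$
$68 N{\left(v{\left(4 \right)},g \right)} = 68 \left(-22\right) = -1496$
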